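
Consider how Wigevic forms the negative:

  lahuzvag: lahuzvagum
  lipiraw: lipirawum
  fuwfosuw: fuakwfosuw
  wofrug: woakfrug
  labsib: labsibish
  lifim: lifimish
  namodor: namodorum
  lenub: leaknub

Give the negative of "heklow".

fuwfosuw and lipiraw both end in -w yet inflect differently (fuakwfosuw, lipirawum), so the final letter is not what conditions the rule; the last vowel is.
"heklow" has last vowel 'o'. The one such stem in the data (namodor → namodorum) adds -um, so the same rule applies.
So heklow → heklowum.

heklowum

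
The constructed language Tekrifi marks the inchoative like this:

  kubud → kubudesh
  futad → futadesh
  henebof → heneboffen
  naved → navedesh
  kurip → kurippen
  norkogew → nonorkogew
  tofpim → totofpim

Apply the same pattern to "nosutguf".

nosutguffen

norkogew and naved both have last vowel 'e' yet inflect differently (nonorkogew, navedesh), so the last vowel is not what conditions the rule; the final letter is.
"nosutguf" ends in -f. The one such stem in the data (henebof → heneboffen) doubles the final consonant and adds -en (as does kurip), so the same rule applies.
So nosutguf → nosutguffen.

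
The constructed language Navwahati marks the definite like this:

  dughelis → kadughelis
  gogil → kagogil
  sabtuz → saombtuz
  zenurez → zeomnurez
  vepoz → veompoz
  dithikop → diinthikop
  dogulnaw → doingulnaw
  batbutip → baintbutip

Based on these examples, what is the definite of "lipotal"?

kalipotal

vepoz and dithikop both have last vowel 'o' yet inflect differently (veompoz, diinthikop), so the last vowel is not what conditions the rule; the final letter is.
"lipotal" ends in -l. The one such stem in the data (gogil → kagogil) adds the prefix ka-, so the same rule applies.
The other patterns: stems ending in -z insert -om- after the first vowel; stems ending in -p or -w insert -in- after the first vowel.
So lipotal → kalipotal.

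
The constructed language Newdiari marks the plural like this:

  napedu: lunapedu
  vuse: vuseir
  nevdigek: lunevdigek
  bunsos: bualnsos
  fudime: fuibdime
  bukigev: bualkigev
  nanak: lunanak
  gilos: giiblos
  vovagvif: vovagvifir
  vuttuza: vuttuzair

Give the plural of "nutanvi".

gilos and bunsos both end in -s yet inflect differently (giiblos, bualnsos), so the final letter is not what conditions the rule; the first letter is.
"nutanvi" begins with n-. The stems beginning with n- (napedu → lunapedu, nevdigek → lunevdigek, nanak → lunanak) add the prefix lu-.
So nutanvi → lunutanvi.

lunutanvi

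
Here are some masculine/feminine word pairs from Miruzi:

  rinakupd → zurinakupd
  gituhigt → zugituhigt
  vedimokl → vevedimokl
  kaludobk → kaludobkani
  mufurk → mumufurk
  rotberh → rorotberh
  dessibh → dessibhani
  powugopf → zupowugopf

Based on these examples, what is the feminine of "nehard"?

nenehard

dessibh and rotberh both end in -h yet inflect differently (dessibhani, rorotberh), so the final letter is not what conditions the rule; the second-to-last letter is.
"nehard" has second-to-last letter 'r'. The stems whose second-to-last letter is 'r' (rotberh → rorotberh, mufurk → mumufurk) repeat the first consonant+vowel as a prefix.
The other patterns: stems whose second-to-last letter is 'b' add -ani; stems whose second-to-last letter is 'g' or 'p' add the prefix zu-.
So nehard → nenehard.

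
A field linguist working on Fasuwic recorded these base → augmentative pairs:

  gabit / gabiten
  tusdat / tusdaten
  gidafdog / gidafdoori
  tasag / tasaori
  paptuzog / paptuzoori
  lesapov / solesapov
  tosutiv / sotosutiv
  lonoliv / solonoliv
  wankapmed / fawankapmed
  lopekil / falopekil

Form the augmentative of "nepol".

fanepol

tusdat and tasag both have last vowel 'a' yet inflect differently (tusdaten, tasaori), so the last vowel is not what conditions the rule; the final letter is.
"nepol" ends in -l. The one such stem in the data (lopekil → falopekil) adds the prefix fa-, so the same rule applies.
The other patterns: stems ending in -t add -en; stems ending in -g drop the final letter and add -ori; stems ending in -v add the prefix so-.
So nepol → fanepol.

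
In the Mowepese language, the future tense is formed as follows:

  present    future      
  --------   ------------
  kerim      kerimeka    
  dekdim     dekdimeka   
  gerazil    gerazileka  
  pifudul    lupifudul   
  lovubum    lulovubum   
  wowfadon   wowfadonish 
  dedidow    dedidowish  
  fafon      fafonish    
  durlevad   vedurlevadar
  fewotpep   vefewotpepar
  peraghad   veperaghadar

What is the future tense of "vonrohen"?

vevonrohenar

gerazil and pifudul both end in -l yet inflect differently (gerazileka, lupifudul), so the final letter is not what conditions the rule; the last vowel is.
"vonrohen" has last vowel 'e'. The one such stem in the data (fewotpep → vefewotpepar) adds ve- … -ar around the stem, so the same rule applies.
The other patterns: stems whose last vowel is 'i' add -eka; stems whose last vowel is 'u' add the prefix lu-; stems whose last vowel is 'o' add -ish.
So vonrohen → vevonrohenar.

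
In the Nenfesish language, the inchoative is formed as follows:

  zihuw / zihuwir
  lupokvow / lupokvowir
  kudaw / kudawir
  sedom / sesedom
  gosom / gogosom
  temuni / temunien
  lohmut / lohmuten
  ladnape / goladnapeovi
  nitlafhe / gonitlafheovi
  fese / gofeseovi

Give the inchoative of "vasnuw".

lupokvow and sedom both have last vowel 'o' yet inflect differently (lupokvowir, sesedom), so the last vowel is not what conditions the rule; the final letter is.
"vasnuw" ends in -w. The stems ending in -w (zihuw → zihuwir, lupokvow → lupokvowir, kudaw → kudawir) add -ir.
So vasnuw → vasnuwir.

vasnuwir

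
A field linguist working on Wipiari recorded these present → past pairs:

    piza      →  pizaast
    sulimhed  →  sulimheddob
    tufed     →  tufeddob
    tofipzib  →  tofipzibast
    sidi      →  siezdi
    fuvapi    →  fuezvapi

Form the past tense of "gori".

"gori" ends in -i. The stems ending in -i (fuvapi → fuezvapi, sidi → siezdi) insert -ez- after the first vowel.
So gori → goezri.

goezri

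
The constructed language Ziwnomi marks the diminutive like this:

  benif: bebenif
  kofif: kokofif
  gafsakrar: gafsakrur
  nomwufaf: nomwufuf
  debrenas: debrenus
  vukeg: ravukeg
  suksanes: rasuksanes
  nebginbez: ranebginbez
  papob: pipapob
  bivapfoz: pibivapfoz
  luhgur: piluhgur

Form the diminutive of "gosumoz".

pigosumoz

benif and nomwufaf both end in -f yet inflect differently (bebenif, nomwufuf), so the final letter is not what conditions the rule; the last vowel is.
"gosumoz" has last vowel 'o'. The stems whose last vowel is 'o' (papob → pipapob, bivapfoz → pibivapfoz) add the prefix pi-.
The other patterns: stems whose last vowel is 'i' repeat the first consonant+vowel as a prefix; stems whose last vowel is 'a' change the last vowel to 'u'; stems whose last vowel is 'e' add the prefix ra-.
So gosumoz → pigosumoz.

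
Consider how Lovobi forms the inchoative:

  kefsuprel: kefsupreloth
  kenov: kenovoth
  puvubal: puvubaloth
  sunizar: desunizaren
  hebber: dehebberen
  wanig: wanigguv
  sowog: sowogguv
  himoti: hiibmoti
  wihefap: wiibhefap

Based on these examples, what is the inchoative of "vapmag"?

puvubal and sunizar both have last vowel 'a' yet inflect differently (puvubaloth, desunizaren), so the last vowel is not what conditions the rule; the final letter is.
"vapmag" ends in -g. The stems ending in -g (wanig → wanigguv, sowog → sowogguv) double the final consonant and add -uv.
The other patterns: stems ending in -l or -v add -oth; stems ending in -r add de- … -en around the stem; stems ending in -i or -p insert -ib- after the first vowel.
So vapmag → vapmagguv.

vapmagguv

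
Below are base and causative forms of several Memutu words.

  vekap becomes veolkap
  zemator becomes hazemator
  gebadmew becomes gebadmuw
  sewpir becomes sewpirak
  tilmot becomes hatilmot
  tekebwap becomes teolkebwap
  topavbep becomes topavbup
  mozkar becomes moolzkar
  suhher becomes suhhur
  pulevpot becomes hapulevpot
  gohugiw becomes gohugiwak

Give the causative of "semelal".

seolmelal

suhher and sewpir both end in -r yet inflect differently (suhhur, sewpirak), so the final letter is not what conditions the rule; the last vowel is.
"semelal" has last vowel 'a'. The stems whose last vowel is 'a' (mozkar → moolzkar, vekap → veolkap, tekebwap → teolkebwap) insert -ol- after the first vowel.
The other patterns: stems whose last vowel is 'e' change the last vowel to 'u'; stems whose last vowel is 'i' add -ak; stems whose last vowel is 'o' add the prefix ha-.
So semelal → seolmelal.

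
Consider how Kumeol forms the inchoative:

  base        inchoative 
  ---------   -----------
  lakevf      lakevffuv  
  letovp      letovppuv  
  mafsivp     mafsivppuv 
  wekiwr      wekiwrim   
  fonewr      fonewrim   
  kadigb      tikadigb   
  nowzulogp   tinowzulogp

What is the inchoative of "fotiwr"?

fotiwrim

letovp and nowzulogp both end in -p yet inflect differently (letovppuv, tinowzulogp), so the final letter is not what conditions the rule; the second-to-last letter is.
"fotiwr" has second-to-last letter 'w'. The stems whose second-to-last letter is 'w' (wekiwr → wekiwrim, fonewr → fonewrim) add -im.
So fotiwr → fotiwrim.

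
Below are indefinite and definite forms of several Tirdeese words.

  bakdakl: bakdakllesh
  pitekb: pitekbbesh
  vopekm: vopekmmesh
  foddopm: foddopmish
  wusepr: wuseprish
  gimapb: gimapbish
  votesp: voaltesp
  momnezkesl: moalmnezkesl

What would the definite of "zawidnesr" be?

vopekm and foddopm both end in -m yet inflect differently (vopekmmesh, foddopmish), so the final letter is not what conditions the rule; the second-to-last letter is.
"zawidnesr" has second-to-last letter 's'. The stems whose second-to-last letter is 's' (votesp → voaltesp, momnezkesl → moalmnezkesl) insert -al- after the first vowel.
The other patterns: stems whose second-to-last letter is 'k' double the final consonant and add -esh; stems whose second-to-last letter is 'p' add -ish.
So zawidnesr → zaalwidnesr.

zaalwidnesr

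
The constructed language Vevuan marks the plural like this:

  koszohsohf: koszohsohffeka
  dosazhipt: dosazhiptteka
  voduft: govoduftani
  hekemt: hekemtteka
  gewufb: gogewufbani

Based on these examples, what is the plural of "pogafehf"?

voduft and dosazhipt both end in -t yet inflect differently (govoduftani, dosazhiptteka), so the final letter is not what conditions the rule; the second-to-last letter is.
"pogafehf" has second-to-last letter 'h'. The one such stem in the data (koszohsohf → koszohsohffeka) doubles the final consonant and adds -eka (as do dosazhipt, hekemt), so the same rule applies.
So pogafehf → pogafehffeka.

pogafehffeka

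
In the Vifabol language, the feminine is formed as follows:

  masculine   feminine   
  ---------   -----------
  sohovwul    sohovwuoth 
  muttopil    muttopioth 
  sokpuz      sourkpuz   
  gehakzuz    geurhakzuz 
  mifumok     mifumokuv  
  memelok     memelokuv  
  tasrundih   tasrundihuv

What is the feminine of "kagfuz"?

sohovwul and sokpuz both have last vowel 'u' yet inflect differently (sohovwuoth, sourkpuz), so the last vowel is not what conditions the rule; the final letter is.
"kagfuz" ends in -z. The stems ending in -z (sokpuz → sourkpuz, gehakzuz → geurhakzuz) insert -ur- after the first vowel.
The other patterns: stems ending in -l drop the final letter and add -oth; stems ending in -h or -k add -uv.
So kagfuz → kaurgfuz.

kaurgfuz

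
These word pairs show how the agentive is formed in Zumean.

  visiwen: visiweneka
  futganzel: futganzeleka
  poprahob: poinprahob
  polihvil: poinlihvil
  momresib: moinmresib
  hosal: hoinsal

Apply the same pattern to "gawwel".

gawweleka

futganzel and polihvil both end in -l yet inflect differently (futganzeleka, poinlihvil), so the final letter is not what conditions the rule; the last vowel is.
"gawwel" has last vowel 'e'. The stems whose last vowel is 'e' (visiwen → visiweneka, futganzel → futganzeleka) add -eka.
So gawwel → gawweleka.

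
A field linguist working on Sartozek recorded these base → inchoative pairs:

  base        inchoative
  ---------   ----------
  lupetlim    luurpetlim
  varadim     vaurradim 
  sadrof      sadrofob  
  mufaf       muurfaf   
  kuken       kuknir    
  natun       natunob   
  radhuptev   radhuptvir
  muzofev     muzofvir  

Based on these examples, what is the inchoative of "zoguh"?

kuken and natun both end in -n yet inflect differently (kuknir, natunob), so the final letter is not what conditions the rule; the last vowel is.
"zoguh" has last vowel 'u'. The one such stem in the data (natun → natunob) adds -ob, so the same rule applies.
The other patterns: stems whose last vowel is 'e' delete the last vowel and add -ir; stems whose last vowel is 'a' or 'i' insert -ur- after the first vowel.
So zoguh → zoguhob.

zoguhob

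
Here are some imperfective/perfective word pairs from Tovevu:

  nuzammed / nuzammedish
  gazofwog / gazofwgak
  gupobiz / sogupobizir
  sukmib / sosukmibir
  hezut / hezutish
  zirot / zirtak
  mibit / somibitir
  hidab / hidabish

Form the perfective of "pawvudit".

sopawvuditir

zirot and mibit both end in -t yet inflect differently (zirtak, somibitir), so the final letter is not what conditions the rule; the last vowel is.
"pawvudit" has last vowel 'i'. The stems whose last vowel is 'i' (gupobiz → sogupobizir, mibit → somibitir, sukmib → sosukmibir) add so- … -ir around the stem.
The other patterns: stems whose last vowel is 'o' delete the last vowel and add -ak; stems whose last vowel is 'a', 'e' or 'u' add -ish.
So pawvudit → sopawvuditir.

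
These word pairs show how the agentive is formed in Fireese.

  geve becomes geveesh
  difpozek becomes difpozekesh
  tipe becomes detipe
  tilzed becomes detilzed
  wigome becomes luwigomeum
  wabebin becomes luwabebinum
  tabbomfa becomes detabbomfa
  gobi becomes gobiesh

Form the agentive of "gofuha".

"gofuha" begins with g-. The stems beginning with g- (gobi → gobiesh, geve → geveesh) add -esh.
The other patterns: stems beginning with t- add the prefix de-; stems beginning with w- add lu- … -um around the stem.
So gofuha → gofuhaesh.

gofuhaesh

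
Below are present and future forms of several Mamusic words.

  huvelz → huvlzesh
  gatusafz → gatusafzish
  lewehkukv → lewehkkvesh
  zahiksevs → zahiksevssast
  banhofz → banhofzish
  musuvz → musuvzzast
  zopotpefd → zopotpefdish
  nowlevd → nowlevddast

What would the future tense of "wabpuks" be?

wabpksesh

musuvz and banhofz both end in -z yet inflect differently (musuvzzast, banhofzish), so the final letter is not what conditions the rule; the second-to-last letter is.
"wabpuks" has second-to-last letter 'k'. The one such stem in the data (lewehkukv → lewehkkvesh) deletes the last vowel and adds -esh (as does huvelz), so the same rule applies.
The other patterns: stems whose second-to-last letter is 'v' double the final consonant and add -ast; stems whose second-to-last letter is 'f' add -ish.
So wabpuks → wabpksesh.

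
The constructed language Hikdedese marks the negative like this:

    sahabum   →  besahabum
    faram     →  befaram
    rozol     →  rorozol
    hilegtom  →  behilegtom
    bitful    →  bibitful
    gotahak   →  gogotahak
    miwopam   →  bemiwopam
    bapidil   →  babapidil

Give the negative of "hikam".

sahabum and bitful both have last vowel 'u' yet inflect differently (besahabum, bibitful), so the last vowel is not what conditions the rule; the final letter is.
"hikam" ends in -m. The stems ending in -m (sahabum → besahabum, miwopam → bemiwopam, hilegtom → behilegtom) add the prefix be-.
So hikam → behikam.

behikam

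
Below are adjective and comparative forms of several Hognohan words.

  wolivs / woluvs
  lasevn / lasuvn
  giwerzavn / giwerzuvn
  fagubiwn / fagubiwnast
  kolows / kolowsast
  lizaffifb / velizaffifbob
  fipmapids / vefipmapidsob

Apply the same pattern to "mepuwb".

lasevn and fagubiwn both end in -n yet inflect differently (lasuvn, fagubiwnast), so the final letter is not what conditions the rule; the second-to-last letter is.
"mepuwb" has second-to-last letter 'w'. The stems whose second-to-last letter is 'w' (fagubiwn → fagubiwnast, kolows → kolowsast) add -ast.
The other patterns: stems whose second-to-last letter is 'v' change the last vowel to 'u'; stems whose second-to-last letter is 'd' or 'f' add ve- … -ob around the stem.
So mepuwb → mepuwbast.

mepuwbast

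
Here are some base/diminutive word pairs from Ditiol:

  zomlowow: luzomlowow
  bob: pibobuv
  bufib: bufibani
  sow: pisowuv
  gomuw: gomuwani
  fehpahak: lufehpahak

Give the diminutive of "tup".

pitupuv

"tup" has 1 vowel. The stems with 1 vowel (bob → pibobuv, sow → pisowuv) add pi- … -uv around the stem.
So tup → pitupuv.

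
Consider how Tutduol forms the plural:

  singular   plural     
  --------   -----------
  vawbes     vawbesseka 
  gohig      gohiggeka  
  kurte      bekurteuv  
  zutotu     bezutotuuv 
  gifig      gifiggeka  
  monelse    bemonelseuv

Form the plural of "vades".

"vades" ends in a consonant. The stems ending in a consonant (gifig → gifiggeka, gohig → gohiggeka, vawbes → vawbesseka) double the final consonant and add -eka.
The other pattern: stems ending in a vowel add be- … -uv around the stem.
So vades → vadesseka.

vadesseka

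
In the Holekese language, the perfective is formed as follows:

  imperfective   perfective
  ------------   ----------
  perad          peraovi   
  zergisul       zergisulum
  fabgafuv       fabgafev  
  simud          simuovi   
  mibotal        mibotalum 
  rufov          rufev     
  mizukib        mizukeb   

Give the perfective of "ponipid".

ponipiovi

"ponipid" ends in -d. The stems ending in -d (simud → simuovi, perad → peraovi) drop the final letter and add -ovi.
The other patterns: stems ending in -l add -um; stems ending in -b or -v change the last vowel to 'e'.
So ponipid → ponipiovi.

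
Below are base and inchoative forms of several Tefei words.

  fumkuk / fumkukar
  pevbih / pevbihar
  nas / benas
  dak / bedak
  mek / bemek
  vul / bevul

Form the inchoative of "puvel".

puvelar

fumkuk and dak both end in -k yet inflect differently (fumkukar, bedak), so the final letter is not what conditions the rule; the number of vowels is.
"puvel" has 2 vowels. The stems with 2 vowels (fumkuk → fumkukar, pevbih → pevbihar) add -ar.
So puvel → puvelar.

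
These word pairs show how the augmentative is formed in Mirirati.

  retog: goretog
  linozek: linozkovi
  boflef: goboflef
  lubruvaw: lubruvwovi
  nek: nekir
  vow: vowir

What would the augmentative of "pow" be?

nek and linozek both end in -k yet inflect differently (nekir, linozkovi), so the final letter is not what conditions the rule; the number of vowels is.
"pow" has 1 vowel. The stems with 1 vowel (nek → nekir, vow → vowir) add -ir.
So pow → powir.

powir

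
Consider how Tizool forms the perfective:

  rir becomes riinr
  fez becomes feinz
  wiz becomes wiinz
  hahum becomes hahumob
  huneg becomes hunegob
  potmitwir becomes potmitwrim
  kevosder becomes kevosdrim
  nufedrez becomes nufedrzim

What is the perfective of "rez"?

rir and potmitwir both end in -r yet inflect differently (riinr, potmitwrim), so the final letter is not what conditions the rule; the number of vowels is.
"rez" has 1 vowel. The stems with 1 vowel (rir → riinr, fez → feinz, wiz → wiinz) insert -in- after the first vowel.
The other patterns: stems with 2 vowels add -ob; stems with 3 vowels delete the last vowel and add -im.
So rez → reinz.

reinz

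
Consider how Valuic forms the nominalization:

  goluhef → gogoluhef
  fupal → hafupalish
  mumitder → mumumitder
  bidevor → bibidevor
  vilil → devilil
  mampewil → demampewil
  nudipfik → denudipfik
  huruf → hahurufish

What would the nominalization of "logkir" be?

delogkir

fupal and vilil both end in -l yet inflect differently (hafupalish, devilil), so the final letter is not what conditions the rule; the last vowel is.
"logkir" has last vowel 'i'. The stems whose last vowel is 'i' (nudipfik → denudipfik, vilil → devilil, mampewil → demampewil) add the prefix de-.
The other patterns: stems whose last vowel is 'a' or 'u' add ha- … -ish around the stem; stems whose last vowel is 'e' or 'o' repeat the first consonant+vowel as a prefix.
So logkir → delogkir.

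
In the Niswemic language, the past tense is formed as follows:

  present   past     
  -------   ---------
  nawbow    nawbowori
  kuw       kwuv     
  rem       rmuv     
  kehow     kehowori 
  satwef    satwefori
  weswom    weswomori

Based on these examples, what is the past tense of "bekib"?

rem and weswom both end in -m yet inflect differently (rmuv, weswomori), so the final letter is not what conditions the rule; the number of vowels is.
"bekib" has 2 vowels. The stems with 2 vowels (weswom → weswomori, kehow → kehowori, nawbow → nawbowori) add -ori.
The other pattern: stems with 1 vowel delete the last vowel and add -uv.
So bekib → bekibori.

bekibori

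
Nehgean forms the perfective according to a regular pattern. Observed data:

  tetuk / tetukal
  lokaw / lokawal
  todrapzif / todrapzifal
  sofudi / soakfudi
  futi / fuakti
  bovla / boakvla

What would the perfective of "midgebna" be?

miakdgebna

"midgebna" ends in a vowel. The stems ending in a vowel (sofudi → soakfudi, futi → fuakti, bovla → boakvla) insert -ak- after the first vowel.
The other pattern: stems ending in a consonant add -al.
So midgebna → miakdgebna.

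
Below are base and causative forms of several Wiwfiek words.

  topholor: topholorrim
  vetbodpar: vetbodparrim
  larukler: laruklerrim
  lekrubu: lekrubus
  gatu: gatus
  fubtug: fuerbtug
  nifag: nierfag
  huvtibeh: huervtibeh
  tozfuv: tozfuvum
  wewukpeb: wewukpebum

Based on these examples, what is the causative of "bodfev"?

"bodfev" ends in -v. The one such stem in the data (tozfuv → tozfuvum) adds -um, so the same rule applies.
So bodfev → bodfevum.

bodfevum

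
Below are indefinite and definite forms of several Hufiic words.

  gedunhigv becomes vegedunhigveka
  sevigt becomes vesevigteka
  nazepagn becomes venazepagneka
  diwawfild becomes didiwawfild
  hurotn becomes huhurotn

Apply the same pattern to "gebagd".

vegebagdeka

"gebagd" has second-to-last letter 'g'. The stems whose second-to-last letter is 'g' (gedunhigv → vegedunhigveka, sevigt → vesevigteka, nazepagn → venazepagneka) add ve- … -eka around the stem.
So gebagd → vegebagdeka.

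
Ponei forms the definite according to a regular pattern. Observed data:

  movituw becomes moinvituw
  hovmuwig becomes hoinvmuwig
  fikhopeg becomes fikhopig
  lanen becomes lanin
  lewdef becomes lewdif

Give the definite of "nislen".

nislin

fikhopeg and hovmuwig both end in -g yet inflect differently (fikhopig, hoinvmuwig), so the final letter is not what conditions the rule; the last vowel is.
"nislen" has last vowel 'e'. The stems whose last vowel is 'e' (fikhopeg → fikhopig, lanen → lanin, lewdef → lewdif) change the last vowel to 'i'.
So nislen → nislin.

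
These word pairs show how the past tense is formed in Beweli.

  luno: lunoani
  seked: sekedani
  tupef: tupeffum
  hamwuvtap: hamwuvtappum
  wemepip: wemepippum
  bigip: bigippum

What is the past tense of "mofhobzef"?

seked and tupef both have last vowel 'e' yet inflect differently (sekedani, tupeffum), so the last vowel is not what conditions the rule; the final letter is.
"mofhobzef" ends in -f. The one such stem in the data (tupef → tupeffum) doubles the final consonant and adds -um (as do hamwuvtap, wemepip), so the same rule applies.
The other pattern: stems ending in -d or -o add -ani.
So mofhobzef → mofhobzeffum.

mofhobzeffum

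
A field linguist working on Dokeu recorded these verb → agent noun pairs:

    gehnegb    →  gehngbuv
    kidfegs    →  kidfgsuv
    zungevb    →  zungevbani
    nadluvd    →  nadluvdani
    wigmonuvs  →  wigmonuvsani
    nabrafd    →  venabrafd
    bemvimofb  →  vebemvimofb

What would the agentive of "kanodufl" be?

vekanodufl

"kanodufl" has second-to-last letter 'f'. The stems whose second-to-last letter is 'f' (nabrafd → venabrafd, bemvimofb → vebemvimofb) add the prefix ve-.
The other patterns: stems whose second-to-last letter is 'g' delete the last vowel and add -uv; stems whose second-to-last letter is 'v' add -ani.
So kanodufl → vekanodufl.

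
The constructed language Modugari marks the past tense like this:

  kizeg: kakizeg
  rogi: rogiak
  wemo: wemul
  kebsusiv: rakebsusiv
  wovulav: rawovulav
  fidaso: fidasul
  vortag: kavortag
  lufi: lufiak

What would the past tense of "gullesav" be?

ragullesav

vortag and wovulav both have last vowel 'a' yet inflect differently (kavortag, rawovulav), so the last vowel is not what conditions the rule; the final letter is.
"gullesav" ends in -v. The stems ending in -v (wovulav → rawovulav, kebsusiv → rakebsusiv) add the prefix ra-.
The other patterns: stems ending in -g add the prefix ka-; stems ending in -i add -ak; stems ending in -o drop the final letter and add -ul.
So gullesav → ragullesav.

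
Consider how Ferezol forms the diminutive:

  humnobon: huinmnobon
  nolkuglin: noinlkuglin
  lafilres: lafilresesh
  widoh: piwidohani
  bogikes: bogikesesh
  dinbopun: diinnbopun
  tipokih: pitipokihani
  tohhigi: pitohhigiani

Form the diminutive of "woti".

nolkuglin and tohhigi both have last vowel 'i' yet inflect differently (noinlkuglin, pitohhigiani), so the last vowel is not what conditions the rule; the final letter is.
"woti" ends in -i. The one such stem in the data (tohhigi → pitohhigiani) adds pi- … -ani around the stem, so the same rule applies.
The other patterns: stems ending in -n insert -in- after the first vowel; stems ending in -s add -esh.
So woti → piwotiani.

piwotiani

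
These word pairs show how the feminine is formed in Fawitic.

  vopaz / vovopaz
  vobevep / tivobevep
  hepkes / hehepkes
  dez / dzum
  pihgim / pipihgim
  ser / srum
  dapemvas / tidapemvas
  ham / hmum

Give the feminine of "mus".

msum

"mus" has 1 vowel. The stems with 1 vowel (dez → dzum, ser → srum, ham → hmum) delete the last vowel and add -um.
The other patterns: stems with 2 vowels repeat the first consonant+vowel as a prefix; stems with 3 vowels add the prefix ti-.
So mus → msum.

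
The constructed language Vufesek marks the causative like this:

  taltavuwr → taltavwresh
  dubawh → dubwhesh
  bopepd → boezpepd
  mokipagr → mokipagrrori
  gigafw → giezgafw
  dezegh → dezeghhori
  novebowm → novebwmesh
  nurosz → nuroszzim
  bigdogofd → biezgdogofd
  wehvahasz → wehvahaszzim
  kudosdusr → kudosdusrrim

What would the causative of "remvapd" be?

reezmvapd

mokipagr and taltavuwr both end in -r yet inflect differently (mokipagrrori, taltavwresh), so the final letter is not what conditions the rule; the second-to-last letter is.
"remvapd" has second-to-last letter 'p'. The one such stem in the data (bopepd → boezpepd) inserts -ez- after the first vowel (as do bigdogofd, gigafw), so the same rule applies.
The other patterns: stems whose second-to-last letter is 'g' double the final consonant and add -ori; stems whose second-to-last letter is 'w' delete the last vowel and add -esh; stems whose second-to-last letter is 's' double the final consonant and add -im.
So remvapd → reezmvapd.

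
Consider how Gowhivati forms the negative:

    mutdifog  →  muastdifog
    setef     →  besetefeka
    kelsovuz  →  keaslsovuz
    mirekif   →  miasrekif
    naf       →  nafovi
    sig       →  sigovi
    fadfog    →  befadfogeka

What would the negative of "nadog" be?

benadogeka

sig and fadfog both end in -g yet inflect differently (sigovi, befadfogeka), so the final letter is not what conditions the rule; the number of vowels is.
"nadog" has 2 vowels. The stems with 2 vowels (fadfog → befadfogeka, setef → besetefeka) add be- … -eka around the stem.
The other patterns: stems with 1 vowel add -ovi; stems with 3 vowels insert -as- after the first vowel.
So nadog → benadogeka.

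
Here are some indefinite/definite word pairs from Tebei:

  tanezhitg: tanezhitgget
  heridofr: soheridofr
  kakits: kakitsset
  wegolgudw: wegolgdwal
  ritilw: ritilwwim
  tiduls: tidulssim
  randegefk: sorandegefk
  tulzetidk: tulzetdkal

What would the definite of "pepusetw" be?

randegefk and tulzetidk both end in -k yet inflect differently (sorandegefk, tulzetdkal), so the final letter is not what conditions the rule; the second-to-last letter is.
"pepusetw" has second-to-last letter 't'. The stems whose second-to-last letter is 't' (tanezhitg → tanezhitgget, kakits → kakitsset) double the final consonant and add -et.
The other patterns: stems whose second-to-last letter is 'f' add the prefix so-; stems whose second-to-last letter is 'd' delete the last vowel and add -al; stems whose second-to-last letter is 'l' double the final consonant and add -im.
So pepusetw → pepusetwwet.

pepusetwwet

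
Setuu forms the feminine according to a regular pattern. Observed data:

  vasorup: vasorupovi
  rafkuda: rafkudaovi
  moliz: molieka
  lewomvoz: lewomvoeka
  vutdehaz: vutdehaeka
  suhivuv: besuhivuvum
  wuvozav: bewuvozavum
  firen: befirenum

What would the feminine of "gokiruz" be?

gokirueka

rafkuda and vutdehaz both have last vowel 'a' yet inflect differently (rafkudaovi, vutdehaeka), so the last vowel is not what conditions the rule; the final letter is.
"gokiruz" ends in -z. The stems ending in -z (moliz → molieka, lewomvoz → lewomvoeka, vutdehaz → vutdehaeka) drop the final letter and add -eka.
So gokiruz → gokirueka.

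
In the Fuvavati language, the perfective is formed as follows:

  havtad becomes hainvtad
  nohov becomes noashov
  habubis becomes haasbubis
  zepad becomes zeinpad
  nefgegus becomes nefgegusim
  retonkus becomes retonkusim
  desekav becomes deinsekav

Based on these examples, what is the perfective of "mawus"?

mawusim

desekav and nohov both end in -v yet inflect differently (deinsekav, noashov), so the final letter is not what conditions the rule; the last vowel is.
"mawus" has last vowel 'u'. The stems whose last vowel is 'u' (retonkus → retonkusim, nefgegus → nefgegusim) add -im.
The other patterns: stems whose last vowel is 'a' insert -in- after the first vowel; stems whose last vowel is 'i' or 'o' insert -as- after the first vowel.
So mawus → mawusim.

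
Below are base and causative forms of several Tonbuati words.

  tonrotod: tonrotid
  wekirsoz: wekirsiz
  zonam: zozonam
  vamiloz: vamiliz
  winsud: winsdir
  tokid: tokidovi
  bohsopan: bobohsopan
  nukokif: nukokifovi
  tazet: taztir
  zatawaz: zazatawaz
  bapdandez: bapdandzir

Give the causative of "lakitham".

lalakitham

zatawaz and vamiloz both end in -z yet inflect differently (zazatawaz, vamiliz), so the final letter is not what conditions the rule; the last vowel is.
"lakitham" has last vowel 'a'. The stems whose last vowel is 'a' (zatawaz → zazatawaz, bohsopan → bobohsopan, zonam → zozonam) repeat the first consonant+vowel as a prefix.
The other patterns: stems whose last vowel is 'i' add -ovi; stems whose last vowel is 'o' change the last vowel to 'i'; stems whose last vowel is 'e' or 'u' delete the last vowel and add -ir.
So lakitham → lalakitham.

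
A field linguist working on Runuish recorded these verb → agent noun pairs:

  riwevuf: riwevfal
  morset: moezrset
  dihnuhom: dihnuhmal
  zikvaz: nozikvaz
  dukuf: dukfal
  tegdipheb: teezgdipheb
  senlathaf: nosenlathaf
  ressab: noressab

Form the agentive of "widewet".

wiezdewet

tegdipheb and ressab both end in -b yet inflect differently (teezgdipheb, noressab), so the final letter is not what conditions the rule; the last vowel is.
"widewet" has last vowel 'e'. The stems whose last vowel is 'e' (morset → moezrset, tegdipheb → teezgdipheb) insert -ez- after the first vowel.
The other patterns: stems whose last vowel is 'a' add the prefix no-; stems whose last vowel is 'o' or 'u' delete the last vowel and add -al.
So widewet → wiezdewet.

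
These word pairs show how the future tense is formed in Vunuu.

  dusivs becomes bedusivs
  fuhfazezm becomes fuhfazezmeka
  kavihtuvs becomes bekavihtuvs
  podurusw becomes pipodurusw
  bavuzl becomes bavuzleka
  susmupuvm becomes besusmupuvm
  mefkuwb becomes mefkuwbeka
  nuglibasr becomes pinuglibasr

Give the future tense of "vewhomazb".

vewhomazbeka

susmupuvm and fuhfazezm both end in -m yet inflect differently (besusmupuvm, fuhfazezmeka), so the final letter is not what conditions the rule; the second-to-last letter is.
"vewhomazb" has second-to-last letter 'z'. The stems whose second-to-last letter is 'z' (bavuzl → bavuzleka, fuhfazezm → fuhfazezmeka) add -eka.
So vewhomazb → vewhomazbeka.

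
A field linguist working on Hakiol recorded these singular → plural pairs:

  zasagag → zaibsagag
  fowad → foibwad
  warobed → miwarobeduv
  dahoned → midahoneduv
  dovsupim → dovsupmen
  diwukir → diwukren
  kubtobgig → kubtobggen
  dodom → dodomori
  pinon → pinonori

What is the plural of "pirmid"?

pirmden

fowad and warobed both end in -d yet inflect differently (foibwad, miwarobeduv), so the final letter is not what conditions the rule; the last vowel is.
"pirmid" has last vowel 'i'. The stems whose last vowel is 'i' (dovsupim → dovsupmen, diwukir → diwukren, kubtobgig → kubtobggen) delete the last vowel and add -en.
The other patterns: stems whose last vowel is 'a' insert -ib- after the first vowel; stems whose last vowel is 'e' add mi- … -uv around the stem; stems whose last vowel is 'o' add -ori.
So pirmid → pirmden.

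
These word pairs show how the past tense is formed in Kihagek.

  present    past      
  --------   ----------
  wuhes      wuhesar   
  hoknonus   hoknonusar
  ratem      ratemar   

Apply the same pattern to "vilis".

Every pair shown (wuhes → wuhesar, hoknonus → hoknonusar, ratem → ratemar) follows the same rule: add -ar.
So vilis → vilisar.

vilisar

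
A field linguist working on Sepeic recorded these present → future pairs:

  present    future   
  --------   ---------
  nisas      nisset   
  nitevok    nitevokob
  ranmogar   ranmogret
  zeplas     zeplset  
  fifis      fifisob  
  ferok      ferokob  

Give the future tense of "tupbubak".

tupbubket

zeplas and fifis both end in -s yet inflect differently (zeplset, fifisob), so the final letter is not what conditions the rule; the last vowel is.
"tupbubak" has last vowel 'a'. The stems whose last vowel is 'a' (zeplas → zeplset, nisas → nisset, ranmogar → ranmogret) delete the last vowel and add -et.
The other pattern: stems whose last vowel is 'i' or 'o' add -ob.
So tupbubak → tupbubket.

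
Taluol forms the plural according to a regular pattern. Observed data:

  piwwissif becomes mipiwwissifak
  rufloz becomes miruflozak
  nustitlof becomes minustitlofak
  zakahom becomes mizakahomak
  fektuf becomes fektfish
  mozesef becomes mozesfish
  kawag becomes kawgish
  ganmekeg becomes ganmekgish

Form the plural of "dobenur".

dobenrish

piwwissif and fektuf both end in -f yet inflect differently (mipiwwissifak, fektfish), so the final letter is not what conditions the rule; the last vowel is.
"dobenur" has last vowel 'u'. The one such stem in the data (fektuf → fektfish) deletes the last vowel and adds -ish (as do mozesef, kawag), so the same rule applies.
The other pattern: stems whose last vowel is 'i' or 'o' add mi- … -ak around the stem.
So dobenur → dobenrish.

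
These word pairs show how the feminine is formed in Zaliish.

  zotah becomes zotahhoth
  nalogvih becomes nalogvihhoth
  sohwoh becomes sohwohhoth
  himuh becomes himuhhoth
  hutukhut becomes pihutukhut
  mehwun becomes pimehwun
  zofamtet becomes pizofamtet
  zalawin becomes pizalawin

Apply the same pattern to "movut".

himuh and hutukhut both have last vowel 'u' yet inflect differently (himuhhoth, pihutukhut), so the last vowel is not what conditions the rule; the final letter is.
"movut" ends in -t. The stems ending in -t (hutukhut → pihutukhut, zofamtet → pizofamtet) add the prefix pi-.
The other pattern: stems ending in -h double the final consonant and add -oth.
So movut → pimovut.

pimovut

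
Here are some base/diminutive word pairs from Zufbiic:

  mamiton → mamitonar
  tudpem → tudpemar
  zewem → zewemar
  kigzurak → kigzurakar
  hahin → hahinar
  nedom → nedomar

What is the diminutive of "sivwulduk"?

sivwuldukar

Every pair shown (mamiton → mamitonar, tudpem → tudpemar, zewem → zewemar, …) follows the same rule: add -ar.
So sivwulduk → sivwuldukar.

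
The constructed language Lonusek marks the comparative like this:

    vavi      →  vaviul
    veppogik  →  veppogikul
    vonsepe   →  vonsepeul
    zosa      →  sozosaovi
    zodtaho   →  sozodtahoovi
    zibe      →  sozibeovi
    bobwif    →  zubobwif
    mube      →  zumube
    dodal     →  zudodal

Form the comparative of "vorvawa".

vonsepe and zibe both end in -e yet inflect differently (vonsepeul, sozibeovi), so the final letter is not what conditions the rule; the first letter is.
"vorvawa" begins with v-. The stems beginning with v- (vavi → vaviul, veppogik → veppogikul, vonsepe → vonsepeul) add -ul.
So vorvawa → vorvawaul.

vorvawaul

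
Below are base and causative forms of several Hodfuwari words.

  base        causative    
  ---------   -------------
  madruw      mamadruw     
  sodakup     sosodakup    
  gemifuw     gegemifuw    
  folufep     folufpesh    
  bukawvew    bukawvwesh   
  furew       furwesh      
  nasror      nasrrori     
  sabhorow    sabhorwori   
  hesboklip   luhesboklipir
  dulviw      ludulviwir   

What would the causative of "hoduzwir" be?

luhoduzwirir

sodakup and folufep both end in -p yet inflect differently (sosodakup, folufpesh), so the final letter is not what conditions the rule; the last vowel is.
"hoduzwir" has last vowel 'i'. The stems whose last vowel is 'i' (hesboklip → luhesboklipir, dulviw → ludulviwir) add lu- … -ir around the stem.
The other patterns: stems whose last vowel is 'u' repeat the first consonant+vowel as a prefix; stems whose last vowel is 'e' delete the last vowel and add -esh; stems whose last vowel is 'o' delete the last vowel and add -ori.
So hoduzwir → luhoduzwirir.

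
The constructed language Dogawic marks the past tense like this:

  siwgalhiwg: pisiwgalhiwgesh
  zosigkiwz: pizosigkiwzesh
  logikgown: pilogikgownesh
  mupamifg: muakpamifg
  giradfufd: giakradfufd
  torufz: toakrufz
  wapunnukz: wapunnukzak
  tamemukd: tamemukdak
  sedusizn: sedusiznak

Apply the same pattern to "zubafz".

siwgalhiwg and mupamifg both end in -g yet inflect differently (pisiwgalhiwgesh, muakpamifg), so the final letter is not what conditions the rule; the second-to-last letter is.
"zubafz" has second-to-last letter 'f'. The stems whose second-to-last letter is 'f' (mupamifg → muakpamifg, giradfufd → giakradfufd, torufz → toakrufz) insert -ak- after the first vowel.
So zubafz → zuakbafz.

zuakbafz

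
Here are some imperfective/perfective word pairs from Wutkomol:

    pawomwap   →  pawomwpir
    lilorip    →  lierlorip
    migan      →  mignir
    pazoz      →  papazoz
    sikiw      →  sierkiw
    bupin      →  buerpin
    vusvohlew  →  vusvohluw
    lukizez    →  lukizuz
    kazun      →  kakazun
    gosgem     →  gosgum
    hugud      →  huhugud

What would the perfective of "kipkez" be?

kipkuz

pazoz and lukizez both end in -z yet inflect differently (papazoz, lukizuz), so the final letter is not what conditions the rule; the last vowel is.
"kipkez" has last vowel 'e'. The stems whose last vowel is 'e' (lukizez → lukizuz, gosgem → gosgum, vusvohlew → vusvohluw) change the last vowel to 'u'.
So kipkez → kipkuz.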